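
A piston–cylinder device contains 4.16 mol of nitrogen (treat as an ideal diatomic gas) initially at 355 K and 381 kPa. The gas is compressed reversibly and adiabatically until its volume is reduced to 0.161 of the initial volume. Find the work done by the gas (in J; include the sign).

-33000 J

V₁ = nRT₁/P₁ = 4.16×8.314×355/381 = 32.2 L.
Adiabatic: TV^(γ−1) = const ⇒ T₂ = 355×(6.21)^0.400 = 737 K; PV^γ = const ⇒ P₂ = 4910 kPa.
ΔU = nCvΔT = 4.16×20.8×(737−355) = 33000 J.
Q = 0 for an adiabatic process, so W = −ΔU = -33000 J.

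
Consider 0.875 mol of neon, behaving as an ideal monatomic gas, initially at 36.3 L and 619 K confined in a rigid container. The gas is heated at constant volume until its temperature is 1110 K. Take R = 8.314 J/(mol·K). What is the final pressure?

222 kPa

P₁ = nRT₁/V₁ = 0.875×8.314×619/36.3 = 124 kPa.
Isochoric: V stays 36.3 L; P/T = const ⇒ T₂ = 1110 K, P₂ = 222 kPa.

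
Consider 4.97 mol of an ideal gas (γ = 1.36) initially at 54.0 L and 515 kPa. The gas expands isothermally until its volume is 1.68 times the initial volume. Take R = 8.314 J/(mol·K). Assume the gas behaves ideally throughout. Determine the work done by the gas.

T₁ = P₁V₁/(nR) = 515×54.0/(4.97×8.314) = 673 K.
Isothermal: T stays 673 K; PV = const ⇒ V₂ = 90.7 L, P₂ = 307 kPa.
W = nRT ln(V₂/V₁) = 4.97×8.314×673×ln(1.68) = 14400 J.

14400 J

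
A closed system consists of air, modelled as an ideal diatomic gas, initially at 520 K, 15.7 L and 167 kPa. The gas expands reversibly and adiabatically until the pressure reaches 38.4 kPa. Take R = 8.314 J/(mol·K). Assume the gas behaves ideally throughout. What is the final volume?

Adiabatic: T₂/T₁ = (P₂/P₁)^((γ−1)/γ) ⇒ T₂ = 520×(0.230)^0.286 = 342 K; V₂ = 44.9 L.

44.9 L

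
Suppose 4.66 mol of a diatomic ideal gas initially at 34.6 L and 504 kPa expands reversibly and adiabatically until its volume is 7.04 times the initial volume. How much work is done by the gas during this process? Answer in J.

T₁ = P₁V₁/(nR) = 504×34.6/(4.66×8.314) = 450 K.
Adiabatic: TV^(γ−1) = const ⇒ T₂ = 450×(0.142)^0.400 = 206 K; PV^γ = const ⇒ P₂ = 32.8 kPa.
ΔU = nCvΔT = 4.66×20.8×(206−450) = -23600 J.
Q = 0 for an adiabatic process, so W = −ΔU = 23600 J.

23600 J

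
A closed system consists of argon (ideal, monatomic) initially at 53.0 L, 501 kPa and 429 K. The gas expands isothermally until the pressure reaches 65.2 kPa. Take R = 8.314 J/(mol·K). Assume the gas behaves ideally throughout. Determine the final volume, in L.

407 L

Isothermal: T stays 429 K; PV = const ⇒ V₂ = 407 L, P₂ = 65.2 kPa.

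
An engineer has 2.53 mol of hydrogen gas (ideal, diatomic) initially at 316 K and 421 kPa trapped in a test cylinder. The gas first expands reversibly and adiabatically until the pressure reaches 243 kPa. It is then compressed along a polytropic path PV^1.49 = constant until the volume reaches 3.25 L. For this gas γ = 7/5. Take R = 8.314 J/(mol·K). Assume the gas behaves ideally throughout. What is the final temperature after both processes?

710 K

V₁ = nRT₁/P₁ = 2.53×8.314×316/421 = 15.8 L.
Step 1 — Adiabatic: T₂/T₁ = (P₂/P₁)^((γ−1)/γ) ⇒ T₂ = 316×(0.577)^0.286 = 270 K; V₂ = 23.4 L.
ΔU = nCvΔT = 2.53×20.8×(270−316) = -2410 J.
Q = 0 for an adiabatic process, so W = −ΔU = 2410 J.
State after step 1: P = 243 kPa, V = 23.4 L, T = 270 K.
Step 2 — Polytropic n=1.49: T₂ = T₁(V₁/V₂)^(n−1) = 270×(7.19)^0.49 = 710 K; P₂ = P₁(V₁/V₂)^n = 4600 kPa.
W = (P₁V₁−P₂V₂)/(n−1) = (243×23.4−4600×3.25)/0.49 = -18900 J.
ΔU = nCvΔT = 2.53×20.8×(710−270) = 23100 J.
Q = ΔU + W = 4250 J.
Net over both steps: W = -16500 J, Q = 4250 J, ΔU = 20700 J.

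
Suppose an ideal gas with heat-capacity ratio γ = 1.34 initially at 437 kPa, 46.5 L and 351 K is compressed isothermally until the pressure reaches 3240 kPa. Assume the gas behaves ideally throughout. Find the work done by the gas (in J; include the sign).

-40700 J

n = P₁V₁/(RT₁) = 437×46.5/(8.314×351) = 6.96 mol.
Isothermal: T stays 351 K; PV = const ⇒ V₂ = 6.27 L, P₂ = 3240 kPa.
W = nRT ln(V₂/V₁) = 6.96×8.314×351×ln(0.135) = -40700 J.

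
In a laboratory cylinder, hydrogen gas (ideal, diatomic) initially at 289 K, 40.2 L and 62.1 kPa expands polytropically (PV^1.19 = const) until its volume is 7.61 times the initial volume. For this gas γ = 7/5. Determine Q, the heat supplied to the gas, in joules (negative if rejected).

n = P₁V₁/(RT₁) = 62.1×40.2/(8.314×289) = 1.04 mol.
Polytropic n=1.19: T₂ = T₁(V₁/V₂)^(n−1) = 289×(0.131)^0.19 = 197 K; P₂ = P₁(V₁/V₂)^n = 5.55 kPa.
W = (P₁V₁−P₂V₂)/(n−1) = (62.1×40.2−5.55×306)/0.19 = 4200 J.
ΔU = nCvΔT = 1.04×20.8×(197−289) = -2000 J.
Q = ΔU + W = 2210 J.

2210 J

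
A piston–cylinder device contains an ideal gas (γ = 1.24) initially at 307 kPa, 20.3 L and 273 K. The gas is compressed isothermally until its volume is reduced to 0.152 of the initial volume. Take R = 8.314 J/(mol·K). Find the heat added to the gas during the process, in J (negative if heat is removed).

-11700 J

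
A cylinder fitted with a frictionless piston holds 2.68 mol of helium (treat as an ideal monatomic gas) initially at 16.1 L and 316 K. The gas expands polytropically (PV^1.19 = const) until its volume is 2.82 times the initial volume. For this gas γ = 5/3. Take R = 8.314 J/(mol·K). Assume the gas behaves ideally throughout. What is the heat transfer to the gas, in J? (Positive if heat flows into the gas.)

4740 J

P₁ = nRT₁/V₁ = 2.68×8.314×316/16.1 = 437 kPa.
Polytropic n=1.19: T₂ = T₁(V₁/V₂)^(n−1) = 316×(0.355)^0.19 = 260 K; P₂ = P₁(V₁/V₂)^n = 127 kPa.
W = (P₁V₁−P₂V₂)/(n−1) = (437×16.1−127×45.4)/0.19 = 6630 J.
ΔU = nCvΔT = 2.68×12.5×(260−316) = -1890 J.
Q = ΔU + W = 4740 J.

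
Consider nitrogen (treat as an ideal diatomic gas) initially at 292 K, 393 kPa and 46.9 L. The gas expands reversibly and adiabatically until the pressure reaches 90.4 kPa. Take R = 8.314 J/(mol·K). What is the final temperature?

Adiabatic: T₂/T₁ = (P₂/P₁)^((γ−1)/γ) ⇒ T₂ = 292×(0.230)^0.286 = 192 K; V₂ = 134 L.

192 K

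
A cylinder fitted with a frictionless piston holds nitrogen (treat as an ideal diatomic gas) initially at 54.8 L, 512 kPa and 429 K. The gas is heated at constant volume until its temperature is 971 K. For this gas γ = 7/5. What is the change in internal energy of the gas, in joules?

88600 J

n = P₁V₁/(RT₁) = 512×54.8/(8.314×429) = 7.87 mol.
Isochoric: V stays 54.8 L; P/T = const ⇒ T₂ = 971 K, P₂ = 1160 kPa.
For an ideal gas ΔU = nCvΔT with Cv = (5/2)R = 20.8 J/(mol·K).
ΔU = 7.87×20.8×(971−429) = 88600 J.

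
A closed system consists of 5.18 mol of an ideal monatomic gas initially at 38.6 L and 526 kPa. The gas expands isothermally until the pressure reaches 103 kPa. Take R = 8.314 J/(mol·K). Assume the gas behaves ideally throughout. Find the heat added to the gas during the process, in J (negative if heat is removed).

T₁ = P₁V₁/(nR) = 526×38.6/(5.18×8.314) = 471 K.
Isothermal: T stays 471 K; PV = const ⇒ V₂ = 197 L, P₂ = 103 kPa.
ΔU = 0 (ideal gas, T constant).
W = nRT ln(V₂/V₁) = 5.18×8.314×471×ln(5.11) = 33100 J.
Q = ΔU + W = 33100 J.

33100 J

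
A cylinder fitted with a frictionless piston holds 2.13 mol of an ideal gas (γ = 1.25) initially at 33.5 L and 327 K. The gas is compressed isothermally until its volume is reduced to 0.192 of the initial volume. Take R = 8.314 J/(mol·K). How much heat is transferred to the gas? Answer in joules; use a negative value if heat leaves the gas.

-9560 J

P₁ = nRT₁/V₁ = 2.13×8.314×327/33.5 = 173 kPa.
Isothermal: T stays 327 K; PV = const ⇒ V₂ = 6.43 L, P₂ = 900 kPa.
ΔU = 0 (ideal gas, T constant).
W = nRT ln(V₂/V₁) = 2.13×8.314×327×ln(0.192) = -9560 J.
Q = ΔU + W = -9560 J.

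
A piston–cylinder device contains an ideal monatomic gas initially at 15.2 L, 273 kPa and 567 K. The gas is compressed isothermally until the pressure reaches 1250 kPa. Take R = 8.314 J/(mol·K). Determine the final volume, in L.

Isothermal: T stays 567 K; PV = const ⇒ V₂ = 3.32 L, P₂ = 1250 kPa.

3.32 L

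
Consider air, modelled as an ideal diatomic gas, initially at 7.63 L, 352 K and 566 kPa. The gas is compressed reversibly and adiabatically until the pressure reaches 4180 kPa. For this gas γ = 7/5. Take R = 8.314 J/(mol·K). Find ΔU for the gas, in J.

8320 J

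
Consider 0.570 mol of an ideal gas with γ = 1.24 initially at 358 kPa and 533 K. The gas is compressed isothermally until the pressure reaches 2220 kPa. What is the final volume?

V₁ = nRT₁/P₁ = 0.570×8.314×533/358 = 7.06 L.
Isothermal: T stays 533 K; PV = const ⇒ V₂ = 1.14 L, P₂ = 2220 kPa.

1.14 L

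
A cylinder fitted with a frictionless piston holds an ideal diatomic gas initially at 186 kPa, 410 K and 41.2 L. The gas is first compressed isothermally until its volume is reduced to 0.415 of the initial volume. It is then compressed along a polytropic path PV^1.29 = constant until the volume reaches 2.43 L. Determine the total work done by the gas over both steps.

-26800 J

n = P₁V₁/(RT₁) = 186×41.2/(8.314×410) = 2.25 mol.
Step 1 — Isothermal: T stays 410 K; PV = const ⇒ V₂ = 17.1 L, P₂ = 448 kPa.
ΔU = 0 (ideal gas, T constant).
W = nRT ln(V₂/V₁) = 2.25×8.314×410×ln(0.415) = -6740 J.
Q = ΔU + W = -6740 J.
State after step 1: P = 448 kPa, V = 17.1 L, T = 410 K.
Step 2 — Polytropic n=1.29: T₂ = T₁(V₁/V₂)^(n−1) = 410×(7.04)^0.29 = 722 K; P₂ = P₁(V₁/V₂)^n = 5550 kPa.
W = (P₁V₁−P₂V₂)/(n−1) = (448×17.1−5550×2.43)/0.29 = -20100 J.
ΔU = nCvΔT = 2.25×20.8×(722−410) = 14600 J.
Q = ΔU + W = -5530 J.
Net over both steps: W = -26800 J, Q = -12300 J, ΔU = 14600 J.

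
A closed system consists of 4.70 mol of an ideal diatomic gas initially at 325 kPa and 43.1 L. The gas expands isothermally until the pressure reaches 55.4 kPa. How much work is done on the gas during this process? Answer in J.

T₁ = P₁V₁/(nR) = 325×43.1/(4.70×8.314) = 358 K.
Isothermal: T stays 358 K; PV = const ⇒ V₂ = 253 L, P₂ = 55.4 kPa.
W = nRT ln(V₂/V₁) = 4.70×8.314×358×ln(5.87) = 24800 J.
Work done on the gas = −W_by = -24800 J.

-24800 J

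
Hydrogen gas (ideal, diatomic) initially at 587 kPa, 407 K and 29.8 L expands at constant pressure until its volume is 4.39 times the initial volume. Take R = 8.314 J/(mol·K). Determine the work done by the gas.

59300 J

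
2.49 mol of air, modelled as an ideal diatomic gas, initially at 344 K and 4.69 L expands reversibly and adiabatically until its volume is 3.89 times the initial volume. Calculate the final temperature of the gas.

200 K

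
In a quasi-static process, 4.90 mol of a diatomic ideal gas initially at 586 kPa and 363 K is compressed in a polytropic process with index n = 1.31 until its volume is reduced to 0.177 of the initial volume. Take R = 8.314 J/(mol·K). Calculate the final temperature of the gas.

621 K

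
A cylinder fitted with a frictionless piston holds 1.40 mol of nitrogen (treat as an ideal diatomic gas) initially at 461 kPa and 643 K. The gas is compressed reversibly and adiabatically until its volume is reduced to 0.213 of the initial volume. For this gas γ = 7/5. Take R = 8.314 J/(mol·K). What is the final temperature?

V₁ = nRT₁/P₁ = 1.40×8.314×643/461 = 16.2 L.
Adiabatic: TV^(γ−1) = const ⇒ T₂ = 643×(4.69)^0.400 = 1190 K; PV^γ = const ⇒ P₂ = 4020 kPa.

1190 K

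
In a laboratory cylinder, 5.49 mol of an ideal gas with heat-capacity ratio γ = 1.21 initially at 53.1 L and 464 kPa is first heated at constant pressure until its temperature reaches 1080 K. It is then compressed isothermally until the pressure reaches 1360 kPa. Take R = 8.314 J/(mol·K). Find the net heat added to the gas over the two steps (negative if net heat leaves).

T₁ = P₁V₁/(nR) = 464×53.1/(5.49×8.314) = 540 K.
Step 1 — Isobaric: P stays 464 kPa; V/T = const ⇒ T₂ = 1080 K, V₂ = 106 L.
W = PΔV = 464×(106−53.1) kPa·L = 24700 J.
ΔU = nCvΔT = 5.49×39.6×(1080−540) = 117000 J.
Q = ΔU + W = nCpΔT = 142000 J.
State after step 1: P = 464 kPa, V = 106 L, T = 1080 K.
Step 2 — Isothermal: T stays 1080 K; PV = const ⇒ V₂ = 36.2 L, P₂ = 1360 kPa.
ΔU = 0 (ideal gas, T constant).
W = nRT ln(V₂/V₁) = 5.49×8.314×1080×ln(0.341) = -53000 J.
Q = ΔU + W = -53000 J.
Net over both steps: W = -28400 J, Q = 89100 J, ΔU = 117000 J.

89100 J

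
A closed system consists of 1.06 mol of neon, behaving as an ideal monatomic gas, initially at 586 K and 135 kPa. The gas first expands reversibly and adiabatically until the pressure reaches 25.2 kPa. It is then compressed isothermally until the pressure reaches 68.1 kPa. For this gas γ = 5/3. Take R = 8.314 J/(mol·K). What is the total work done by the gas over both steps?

1160 J

V₁ = nRT₁/P₁ = 1.06×8.314×586/135 = 38.3 L.
Step 1 — Adiabatic: T₂/T₁ = (P₂/P₁)^((γ−1)/γ) ⇒ T₂ = 586×(0.187)^0.400 = 299 K; V₂ = 105 L.
ΔU = nCvΔT = 1.06×12.5×(299−586) = -3790 J.
Q = 0 for an adiabatic process, so W = −ΔU = 3790 J.
State after step 1: P = 25.2 kPa, V = 105 L, T = 299 K.
Step 2 — Isothermal: T stays 299 K; PV = const ⇒ V₂ = 38.8 L, P₂ = 68.1 kPa.
ΔU = 0 (ideal gas, T constant).
W = nRT ln(V₂/V₁) = 1.06×8.314×299×ln(0.370) = -2620 J.
Q = ΔU + W = -2620 J.
Net over both steps: W = 1160 J, Q = -2620 J, ΔU = -3790 J.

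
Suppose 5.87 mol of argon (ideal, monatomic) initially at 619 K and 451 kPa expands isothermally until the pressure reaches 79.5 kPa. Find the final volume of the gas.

380 L

V₁ = nRT₁/P₁ = 5.87×8.314×619/451 = 67.0 L.
Isothermal: T stays 619 K; PV = const ⇒ V₂ = 380 L, P₂ = 79.5 kPa.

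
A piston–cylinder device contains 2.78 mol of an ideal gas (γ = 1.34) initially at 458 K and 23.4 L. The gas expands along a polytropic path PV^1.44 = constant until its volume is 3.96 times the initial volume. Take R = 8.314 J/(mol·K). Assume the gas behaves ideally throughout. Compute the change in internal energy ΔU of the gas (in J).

P₁ = nRT₁/V₁ = 2.78×8.314×458/23.4 = 452 kPa.
Polytropic n=1.44: T₂ = T₁(V₁/V₂)^(n−1) = 458×(0.253)^0.44 = 250 K; P₂ = P₁(V₁/V₂)^n = 62.3 kPa.
For an ideal gas ΔU = nCvΔT with Cv = R/(γ−1) = 24.5 J/(mol·K).
ΔU = 2.78×24.5×(250−458) = -14100 J.

-14100 J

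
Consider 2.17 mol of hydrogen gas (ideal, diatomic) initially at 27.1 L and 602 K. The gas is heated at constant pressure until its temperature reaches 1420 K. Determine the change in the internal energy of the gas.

36900 J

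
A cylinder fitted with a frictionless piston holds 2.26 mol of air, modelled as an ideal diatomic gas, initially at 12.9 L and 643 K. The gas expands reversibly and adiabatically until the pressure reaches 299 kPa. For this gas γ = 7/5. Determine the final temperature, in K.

464 K

P₁ = nRT₁/V₁ = 2.26×8.314×643/12.9 = 937 kPa.
Adiabatic: T₂/T₁ = (P₂/P₁)^((γ−1)/γ) ⇒ T₂ = 643×(0.319)^0.286 = 464 K; V₂ = 29.2 L.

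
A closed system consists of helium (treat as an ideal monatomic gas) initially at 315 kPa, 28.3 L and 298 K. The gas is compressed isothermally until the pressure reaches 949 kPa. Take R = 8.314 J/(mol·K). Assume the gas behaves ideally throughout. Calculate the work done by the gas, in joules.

n = P₁V₁/(RT₁) = 315×28.3/(8.314×298) = 3.60 mol.
Isothermal: T stays 298 K; PV = const ⇒ V₂ = 9.39 L, P₂ = 949 kPa.
W = nRT ln(V₂/V₁) = 3.60×8.314×298×ln(0.332) = -9830 J.

-9830 J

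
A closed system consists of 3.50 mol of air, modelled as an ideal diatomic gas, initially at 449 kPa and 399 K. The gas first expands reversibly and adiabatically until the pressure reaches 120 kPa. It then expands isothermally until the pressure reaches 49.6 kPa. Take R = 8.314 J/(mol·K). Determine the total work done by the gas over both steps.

16200 J

V₁ = nRT₁/P₁ = 3.50×8.314×399/449 = 25.9 L.
Step 1 — Adiabatic: T₂/T₁ = (P₂/P₁)^((γ−1)/γ) ⇒ T₂ = 399×(0.267)^0.286 = 274 K; V₂ = 66.4 L.
ΔU = nCvΔT = 3.50×20.8×(274−399) = -9120 J.
Q = 0 for an adiabatic process, so W = −ΔU = 9120 J.
State after step 1: P = 120 kPa, V = 66.4 L, T = 274 K.
Step 2 — Isothermal: T stays 274 K; PV = const ⇒ V₂ = 161 L, P₂ = 49.6 kPa.
ΔU = 0 (ideal gas, T constant).
W = nRT ln(V₂/V₁) = 3.50×8.314×274×ln(2.42) = 7040 J.
Q = ΔU + W = 7040 J.
Net over both steps: W = 16200 J, Q = 7040 J, ΔU = -9120 J.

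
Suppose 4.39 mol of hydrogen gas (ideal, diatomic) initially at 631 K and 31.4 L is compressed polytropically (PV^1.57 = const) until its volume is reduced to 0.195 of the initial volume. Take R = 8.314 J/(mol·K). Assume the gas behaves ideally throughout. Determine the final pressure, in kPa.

9550 kPa

P₁ = nRT₁/V₁ = 4.39×8.314×631/31.4 = 733 kPa.
Polytropic n=1.57: T₂ = T₁(V₁/V₂)^(n−1) = 631×(5.13)^0.57 = 1600 K; P₂ = P₁(V₁/V₂)^n = 9550 kPa.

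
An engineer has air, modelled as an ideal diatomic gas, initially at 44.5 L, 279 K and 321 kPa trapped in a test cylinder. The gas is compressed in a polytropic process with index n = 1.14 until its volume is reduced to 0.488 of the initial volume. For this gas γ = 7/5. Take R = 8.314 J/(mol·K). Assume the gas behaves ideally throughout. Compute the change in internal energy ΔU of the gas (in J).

n = P₁V₁/(RT₁) = 321×44.5/(8.314×279) = 6.16 mol.
Polytropic n=1.14: T₂ = T₁(V₁/V₂)^(n−1) = 279×(2.05)^0.14 = 308 K; P₂ = P₁(V₁/V₂)^n = 727 kPa.
For an ideal gas ΔU = nCvΔT with Cv = (5/2)R = 20.8 J/(mol·K).
ΔU = 6.16×20.8×(308−279) = 3770 J.

3770 J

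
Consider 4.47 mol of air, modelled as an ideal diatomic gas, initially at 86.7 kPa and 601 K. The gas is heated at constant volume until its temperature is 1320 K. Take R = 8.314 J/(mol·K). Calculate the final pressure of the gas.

V₁ = nRT₁/P₁ = 4.47×8.314×601/86.7 = 258 L.
Isochoric: V stays 258 L; P/T = const ⇒ T₂ = 1320 K, P₂ = 190 kPa.

190 kPa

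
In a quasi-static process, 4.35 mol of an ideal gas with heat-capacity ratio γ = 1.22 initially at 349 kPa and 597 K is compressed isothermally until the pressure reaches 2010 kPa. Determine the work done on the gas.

V₁ = nRT₁/P₁ = 4.35×8.314×597/349 = 61.9 L.
Isothermal: T stays 597 K; PV = const ⇒ V₂ = 10.7 L, P₂ = 2010 kPa.
W = nRT ln(V₂/V₁) = 4.35×8.314×597×ln(0.174) = -37800 J.
Work done on the gas = −W_by = 37800 J.

37800 J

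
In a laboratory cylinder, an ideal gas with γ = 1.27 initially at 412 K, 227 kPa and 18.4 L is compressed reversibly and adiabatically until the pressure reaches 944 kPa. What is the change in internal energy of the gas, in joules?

n = P₁V₁/(RT₁) = 227×18.4/(8.314×412) = 1.22 mol.
Adiabatic: T₂/T₁ = (P₂/P₁)^((γ−1)/γ) ⇒ T₂ = 412×(4.16)^0.213 = 558 K; V₂ = 5.99 L.
For an ideal gas ΔU = nCvΔT with Cv = R/(γ−1) = 30.8 J/(mol·K).
ΔU = 1.22×30.8×(558−412) = 5470 J.

5470 J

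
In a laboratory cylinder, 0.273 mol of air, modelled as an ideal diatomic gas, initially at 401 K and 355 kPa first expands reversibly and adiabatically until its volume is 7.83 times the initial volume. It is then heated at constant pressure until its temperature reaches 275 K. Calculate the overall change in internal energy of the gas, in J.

V₁ = nRT₁/P₁ = 0.273×8.314×401/355 = 2.56 L.
Step 1 — Adiabatic: TV^(γ−1) = const ⇒ T₂ = 401×(0.128)^0.400 = 176 K; PV^γ = const ⇒ P₂ = 19.9 kPa.
ΔU = nCvΔT = 0.273×20.8×(176−401) = -1280 J.
Q = 0 for an adiabatic process, so W = −ΔU = 1280 J.
State after step 1: P = 19.9 kPa, V = 20.1 L, T = 176 K.
Step 2 — Isobaric: P stays 19.9 kPa; V/T = const ⇒ T₂ = 275 K, V₂ = 31.4 L.
W = PΔV = 19.9×(31.4−20.1) kPa·L = 225 J.
ΔU = nCvΔT = 0.273×20.8×(275−176) = 561 J.
Q = ΔU + W = nCpΔT = 786 J.
Net over both steps: W = 1500 J, Q = 786 J, ΔU = -715 J.

-715 J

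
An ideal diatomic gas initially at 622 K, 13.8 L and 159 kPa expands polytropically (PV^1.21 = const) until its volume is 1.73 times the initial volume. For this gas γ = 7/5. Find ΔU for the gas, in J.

n = P₁V₁/(RT₁) = 159×13.8/(8.314×622) = 0.424 mol.
Polytropic n=1.21: T₂ = T₁(V₁/V₂)^(n−1) = 622×(0.578)^0.21 = 554 K; P₂ = P₁(V₁/V₂)^n = 81.9 kPa.
For an ideal gas ΔU = nCvΔT with Cv = (5/2)R = 20.8 J/(mol·K).
ΔU = 0.424×20.8×(554−622) = -596 J.

-596 J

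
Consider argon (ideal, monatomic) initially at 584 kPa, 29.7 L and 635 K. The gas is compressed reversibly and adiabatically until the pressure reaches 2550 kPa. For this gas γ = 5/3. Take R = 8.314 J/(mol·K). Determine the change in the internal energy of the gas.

20900 J

n = P₁V₁/(RT₁) = 584×29.7/(8.314×635) = 3.29 mol.
Adiabatic: T₂/T₁ = (P₂/P₁)^((γ−1)/γ) ⇒ T₂ = 635×(4.37)^0.400 = 1150 K; V₂ = 12.3 L.
For an ideal gas ΔU = nCvΔT with Cv = (3/2)R = 12.5 J/(mol·K).
ΔU = 3.29×12.5×(1150−635) = 20900 J.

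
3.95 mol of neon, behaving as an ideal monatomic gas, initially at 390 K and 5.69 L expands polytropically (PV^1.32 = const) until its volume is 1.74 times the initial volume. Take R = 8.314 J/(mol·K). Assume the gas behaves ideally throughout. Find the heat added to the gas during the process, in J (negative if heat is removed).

P₁ = nRT₁/V₁ = 3.95×8.314×390/5.69 = 2250 kPa.
Polytropic n=1.32: T₂ = T₁(V₁/V₂)^(n−1) = 390×(0.575)^0.32 = 327 K; P₂ = P₁(V₁/V₂)^n = 1080 kPa.
W = (P₁V₁−P₂V₂)/(n−1) = (2250×5.69−1080×9.90)/0.32 = 6500 J.
ΔU = nCvΔT = 3.95×12.5×(327−390) = -3120 J.
Q = ΔU + W = 3380 J.

3380 J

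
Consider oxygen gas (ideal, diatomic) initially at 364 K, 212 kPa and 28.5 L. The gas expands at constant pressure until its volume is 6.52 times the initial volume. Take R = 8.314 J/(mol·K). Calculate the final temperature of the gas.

Isobaric: P stays 212 kPa; V/T = const ⇒ T₂ = 2370 K, V₂ = 186 L.

2370 K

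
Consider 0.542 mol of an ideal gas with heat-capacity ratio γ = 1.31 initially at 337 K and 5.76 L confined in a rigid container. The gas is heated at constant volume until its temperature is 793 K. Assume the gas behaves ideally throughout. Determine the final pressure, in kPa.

P₁ = nRT₁/V₁ = 0.542×8.314×337/5.76 = 264 kPa.
Isochoric: V stays 5.76 L; P/T = const ⇒ T₂ = 793 K, P₂ = 620 kPa.

620 kPa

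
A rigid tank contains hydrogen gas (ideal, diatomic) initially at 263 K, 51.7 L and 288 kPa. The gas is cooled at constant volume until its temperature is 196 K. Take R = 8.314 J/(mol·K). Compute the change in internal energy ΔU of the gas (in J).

n = P₁V₁/(RT₁) = 288×51.7/(8.314×263) = 6.81 mol.
Isochoric: V stays 51.7 L; P/T = const ⇒ T₂ = 196 K, P₂ = 215 kPa.
For an ideal gas ΔU = nCvΔT with Cv = (5/2)R = 20.8 J/(mol·K).
ΔU = 6.81×20.8×(196−263) = -9480 J.

-9480 J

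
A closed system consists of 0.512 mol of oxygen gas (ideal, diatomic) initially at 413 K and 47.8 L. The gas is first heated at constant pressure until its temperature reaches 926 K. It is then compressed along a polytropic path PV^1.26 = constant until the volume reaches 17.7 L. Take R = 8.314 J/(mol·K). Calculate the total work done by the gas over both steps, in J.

P₁ = nRT₁/V₁ = 0.512×8.314×413/47.8 = 36.8 kPa.
Step 1 — Isobaric: P stays 36.8 kPa; V/T = const ⇒ T₂ = 926 K, V₂ = 107 L.
W = PΔV = 36.8×(107−47.8) kPa·L = 2180 J.
ΔU = nCvΔT = 0.512×20.8×(926−413) = 5460 J.
Q = ΔU + W = nCpΔT = 7640 J.
State after step 1: P = 36.8 kPa, V = 107 L, T = 926 K.
Step 2 — Polytropic n=1.26: T₂ = T₁(V₁/V₂)^(n−1) = 926×(6.06)^0.26 = 1480 K; P₂ = P₁(V₁/V₂)^n = 356 kPa.
W = (P₁V₁−P₂V₂)/(n−1) = (36.8×107−356×17.7)/0.26 = -9050 J.
ΔU = nCvΔT = 0.512×20.8×(1480−926) = 5880 J.
Q = ΔU + W = -3170 J.
Net over both steps: W = -6870 J, Q = 4470 J, ΔU = 11300 J.

-6870 J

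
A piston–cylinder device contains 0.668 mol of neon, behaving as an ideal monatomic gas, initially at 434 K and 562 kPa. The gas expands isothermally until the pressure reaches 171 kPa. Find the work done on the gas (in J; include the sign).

V₁ = nRT₁/P₁ = 0.668×8.314×434/562 = 4.29 L.
Isothermal: T stays 434 K; PV = const ⇒ V₂ = 14.1 L, P₂ = 171 kPa.
W = nRT ln(V₂/V₁) = 0.668×8.314×434×ln(3.29) = 2870 J.
Work done on the gas = −W_by = -2870 J.

-2870 J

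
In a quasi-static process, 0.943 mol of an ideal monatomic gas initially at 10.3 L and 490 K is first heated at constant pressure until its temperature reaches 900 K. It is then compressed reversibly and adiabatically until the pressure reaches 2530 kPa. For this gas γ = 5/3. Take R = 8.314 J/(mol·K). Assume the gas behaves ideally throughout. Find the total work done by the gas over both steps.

-8960 J

P₁ = nRT₁/V₁ = 0.943×8.314×490/10.3 = 373 kPa.
Step 1 — Isobaric: P stays 373 kPa; V/T = const ⇒ T₂ = 900 K, V₂ = 18.9 L.
W = PΔV = 373×(18.9−10.3) kPa·L = 3210 J.
ΔU = nCvΔT = 0.943×12.5×(900−490) = 4820 J.
Q = ΔU + W = nCpΔT = 8040 J.
State after step 1: P = 373 kPa, V = 18.9 L, T = 900 K.
Step 2 — Adiabatic: T₂/T₁ = (P₂/P₁)^((γ−1)/γ) ⇒ T₂ = 900×(6.78)^0.400 = 1940 K; V₂ = 6.00 L.
ΔU = nCvΔT = 0.943×12.5×(1940−900) = 12200 J.
Q = 0 for an adiabatic process, so W = −ΔU = -12200 J.
Net over both steps: W = -8960 J, Q = 8040 J, ΔU = 17000 J.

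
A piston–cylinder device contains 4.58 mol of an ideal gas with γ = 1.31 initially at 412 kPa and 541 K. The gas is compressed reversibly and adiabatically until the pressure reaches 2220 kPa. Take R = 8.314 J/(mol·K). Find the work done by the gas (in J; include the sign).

-32500 J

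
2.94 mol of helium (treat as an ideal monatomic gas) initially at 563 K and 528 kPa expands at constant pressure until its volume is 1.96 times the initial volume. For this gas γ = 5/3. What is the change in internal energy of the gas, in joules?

19800 J

V₁ = nRT₁/P₁ = 2.94×8.314×563/528 = 26.1 L.
Isobaric: P stays 528 kPa; V/T = const ⇒ T₂ = 1100 K, V₂ = 51.1 L.
For an ideal gas ΔU = nCvΔT with Cv = (3/2)R = 12.5 J/(mol·K).
ΔU = 2.94×12.5×(1100−563) = 19800 J.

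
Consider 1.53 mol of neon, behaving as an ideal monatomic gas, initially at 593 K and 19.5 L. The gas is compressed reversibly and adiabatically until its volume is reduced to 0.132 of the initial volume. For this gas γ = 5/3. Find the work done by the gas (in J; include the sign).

-32300 J

P₁ = nRT₁/V₁ = 1.53×8.314×593/19.5 = 387 kPa.
Adiabatic: TV^(γ−1) = const ⇒ T₂ = 593×(7.58)^0.667 = 2290 K; PV^γ = const ⇒ P₂ = 11300 kPa.
ΔU = nCvΔT = 1.53×12.5×(2290−593) = 32300 J.
Q = 0 for an adiabatic process, so W = −ΔU = -32300 J.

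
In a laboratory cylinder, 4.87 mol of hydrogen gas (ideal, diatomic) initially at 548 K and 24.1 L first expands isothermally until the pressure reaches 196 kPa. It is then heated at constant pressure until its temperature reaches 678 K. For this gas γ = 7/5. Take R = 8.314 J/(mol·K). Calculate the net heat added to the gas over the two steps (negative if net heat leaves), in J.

P₁ = nRT₁/V₁ = 4.87×8.314×548/24.1 = 921 kPa.
Step 1 — Isothermal: T stays 548 K; PV = const ⇒ V₂ = 113 L, P₂ = 196 kPa.
ΔU = 0 (ideal gas, T constant).
W = nRT ln(V₂/V₁) = 4.87×8.314×548×ln(4.70) = 34300 J.
Q = ΔU + W = 34300 J.
State after step 1: P = 196 kPa, V = 113 L, T = 548 K.
Step 2 — Isobaric: P stays 196 kPa; V/T = const ⇒ T₂ = 678 K, V₂ = 140 L.
W = PΔV = 196×(140−113) kPa·L = 5260 J.
ΔU = nCvΔT = 4.87×20.8×(678−548) = 13200 J.
Q = ΔU + W = nCpΔT = 18400 J.
Net over both steps: W = 39600 J, Q = 52700 J, ΔU = 13200 J.

52700 J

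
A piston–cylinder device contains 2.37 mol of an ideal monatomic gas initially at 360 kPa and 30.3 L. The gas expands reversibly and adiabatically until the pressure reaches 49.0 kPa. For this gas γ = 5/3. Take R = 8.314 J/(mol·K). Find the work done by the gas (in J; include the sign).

8990 J

T₁ = P₁V₁/(nR) = 360×30.3/(2.37×8.314) = 554 K.
Adiabatic: T₂/T₁ = (P₂/P₁)^((γ−1)/γ) ⇒ T₂ = 554×(0.136)^0.400 = 249 K; V₂ = 100 L.
ΔU = nCvΔT = 2.37×12.5×(249−554) = -8990 J.
Q = 0 for an adiabatic process, so W = −ΔU = 8990 J.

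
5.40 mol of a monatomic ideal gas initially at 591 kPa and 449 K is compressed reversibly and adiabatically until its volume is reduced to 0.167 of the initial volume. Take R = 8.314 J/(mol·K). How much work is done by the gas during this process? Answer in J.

-69500 J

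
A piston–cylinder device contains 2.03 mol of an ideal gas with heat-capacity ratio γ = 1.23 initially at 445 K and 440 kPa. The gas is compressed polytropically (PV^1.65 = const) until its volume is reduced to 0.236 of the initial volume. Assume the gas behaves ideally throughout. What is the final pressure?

4770 kPa

V₁ = nRT₁/P₁ = 2.03×8.314×445/440 = 17.1 L.
Polytropic n=1.65: T₂ = T₁(V₁/V₂)^(n−1) = 445×(4.24)^0.65 = 1140 K; P₂ = P₁(V₁/V₂)^n = 4770 kPa.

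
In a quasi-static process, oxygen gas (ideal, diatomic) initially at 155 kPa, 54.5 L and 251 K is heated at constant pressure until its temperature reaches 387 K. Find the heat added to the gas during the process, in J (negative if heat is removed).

n = P₁V₁/(RT₁) = 155×54.5/(8.314×251) = 4.05 mol.
Isobaric: P stays 155 kPa; V/T = const ⇒ T₂ = 387 K, V₂ = 84.0 L.
W = PΔV = 155×(84.0−54.5) kPa·L = 4580 J.
ΔU = nCvΔT = 4.05×20.8×(387−251) = 11400 J.
Q = ΔU + W = nCpΔT = 16000 J.

16000 J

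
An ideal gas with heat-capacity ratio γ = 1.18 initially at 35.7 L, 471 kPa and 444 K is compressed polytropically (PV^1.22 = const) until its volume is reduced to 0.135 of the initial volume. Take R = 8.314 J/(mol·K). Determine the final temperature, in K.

Polytropic n=1.22: T₂ = T₁(V₁/V₂)^(n−1) = 444×(7.41)^0.22 = 690 K; P₂ = P₁(V₁/V₂)^n = 5420 kPa.

690 K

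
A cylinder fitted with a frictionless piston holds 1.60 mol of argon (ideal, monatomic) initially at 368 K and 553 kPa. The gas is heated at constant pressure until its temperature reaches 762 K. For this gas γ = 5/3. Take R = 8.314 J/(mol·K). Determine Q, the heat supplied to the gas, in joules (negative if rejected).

13100 J

V₁ = nRT₁/P₁ = 1.60×8.314×368/553 = 8.85 L.
Isobaric: P stays 553 kPa; V/T = const ⇒ T₂ = 762 K, V₂ = 18.3 L.
W = PΔV = 553×(18.3−8.85) kPa·L = 5240 J.
ΔU = nCvΔT = 1.60×12.5×(762−368) = 7860 J.
Q = ΔU + W = nCpΔT = 13100 J.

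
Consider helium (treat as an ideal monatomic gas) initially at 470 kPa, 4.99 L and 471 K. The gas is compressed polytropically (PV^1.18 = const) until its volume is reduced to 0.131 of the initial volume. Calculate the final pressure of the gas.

5170 kPa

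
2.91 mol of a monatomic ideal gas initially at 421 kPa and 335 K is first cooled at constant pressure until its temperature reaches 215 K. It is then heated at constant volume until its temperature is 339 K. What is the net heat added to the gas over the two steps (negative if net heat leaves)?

V₁ = nRT₁/P₁ = 2.91×8.314×335/421 = 19.3 L.
Step 1 — Isobaric: P stays 421 kPa; V/T = const ⇒ T₂ = 215 K, V₂ = 12.4 L.
W = PΔV = 421×(12.4−19.3) kPa·L = -2900 J.
ΔU = nCvΔT = 2.91×12.5×(215−335) = -4350 J.
Q = ΔU + W = nCpΔT = -7260 J.
State after step 1: P = 421 kPa, V = 12.4 L, T = 215 K.
Step 2 — Isochoric: V stays 12.4 L; P/T = const ⇒ T₂ = 339 K, P₂ = 664 kPa.
W = 0 (no volume change).
ΔU = nCvΔT = 2.91×12.5×(339−215) = 4500 J.
Q = ΔU = 4500 J.
Net over both steps: W = -2900 J, Q = -2760 J, ΔU = 145 J.

-2760 J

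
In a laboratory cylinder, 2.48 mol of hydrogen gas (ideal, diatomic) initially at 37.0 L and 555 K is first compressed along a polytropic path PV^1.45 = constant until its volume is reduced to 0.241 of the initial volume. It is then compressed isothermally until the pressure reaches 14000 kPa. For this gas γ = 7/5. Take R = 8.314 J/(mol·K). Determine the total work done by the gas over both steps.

-60800 J

P₁ = nRT₁/V₁ = 2.48×8.314×555/37.0 = 309 kPa.
Step 1 — Polytropic n=1.45: T₂ = T₁(V₁/V₂)^(n−1) = 555×(4.15)^0.45 = 1050 K; P₂ = P₁(V₁/V₂)^n = 2430 kPa.
W = (P₁V₁−P₂V₂)/(n−1) = (309×37.0−2430×8.92)/0.45 = -22800 J.
ΔU = nCvΔT = 2.48×20.8×(1050−555) = 25700 J.
Q = ΔU + W = 2850 J.
State after step 1: P = 2430 kPa, V = 8.92 L, T = 1050 K.
Step 2 — Isothermal: T stays 1050 K; PV = const ⇒ V₂ = 1.55 L, P₂ = 14000 kPa.
ΔU = 0 (ideal gas, T constant).
W = nRT ln(V₂/V₁) = 2.48×8.314×1050×ln(0.174) = -38000 J.
Q = ΔU + W = -38000 J.
Net over both steps: W = -60800 J, Q = -35100 J, ΔU = 25700 J.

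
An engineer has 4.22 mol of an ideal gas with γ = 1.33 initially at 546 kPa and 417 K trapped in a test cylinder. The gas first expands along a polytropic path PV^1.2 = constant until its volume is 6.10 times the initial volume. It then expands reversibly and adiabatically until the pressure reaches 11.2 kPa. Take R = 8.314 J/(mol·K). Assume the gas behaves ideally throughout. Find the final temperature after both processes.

V₁ = nRT₁/P₁ = 4.22×8.314×417/546 = 26.8 L.
Step 1 — Polytropic n=1.2: T₂ = T₁(V₁/V₂)^(n−1) = 417×(0.164)^0.20 = 290 K; P₂ = P₁(V₁/V₂)^n = 62.3 kPa.
W = (P₁V₁−P₂V₂)/(n−1) = (546×26.8−62.3×163)/0.20 = 22200 J.
ΔU = nCvΔT = 4.22×25.2×(290−417) = -13500 J.
Q = ΔU + W = 8750 J.
State after step 1: P = 62.3 kPa, V = 163 L, T = 290 K.
Step 2 — Adiabatic: T₂/T₁ = (P₂/P₁)^((γ−1)/γ) ⇒ T₂ = 290×(0.180)^0.248 = 190 K; V₂ = 594 L.
ΔU = nCvΔT = 4.22×25.2×(190−290) = -10700 J.
Q = 0 for an adiabatic process, so W = −ΔU = 10700 J.
Net over both steps: W = 32900 J, Q = 8750 J, ΔU = -24200 J.

190 K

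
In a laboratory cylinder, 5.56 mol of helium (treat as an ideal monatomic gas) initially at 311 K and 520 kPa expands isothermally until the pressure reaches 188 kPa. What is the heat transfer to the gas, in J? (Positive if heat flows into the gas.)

V₁ = nRT₁/P₁ = 5.56×8.314×311/520 = 27.6 L.
Isothermal: T stays 311 K; PV = const ⇒ V₂ = 76.5 L, P₂ = 188 kPa.
ΔU = 0 (ideal gas, T constant).
W = nRT ln(V₂/V₁) = 5.56×8.314×311×ln(2.77) = 14600 J.
Q = ΔU + W = 14600 J.

14600 J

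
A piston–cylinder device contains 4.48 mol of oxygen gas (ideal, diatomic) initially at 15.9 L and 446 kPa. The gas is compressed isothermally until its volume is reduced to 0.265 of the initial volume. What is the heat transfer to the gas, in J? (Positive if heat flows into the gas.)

-9420 J

T₁ = P₁V₁/(nR) = 446×15.9/(4.48×8.314) = 190 K.
Isothermal: T stays 190 K; PV = const ⇒ V₂ = 4.21 L, P₂ = 1680 kPa.
ΔU = 0 (ideal gas, T constant).
W = nRT ln(V₂/V₁) = 4.48×8.314×190×ln(0.265) = -9420 J.
Q = ΔU + W = -9420 J.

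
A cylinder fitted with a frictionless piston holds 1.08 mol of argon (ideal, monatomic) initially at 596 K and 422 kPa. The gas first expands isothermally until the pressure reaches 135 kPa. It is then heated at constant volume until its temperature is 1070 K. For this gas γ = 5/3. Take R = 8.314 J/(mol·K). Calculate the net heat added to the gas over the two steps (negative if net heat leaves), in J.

V₁ = nRT₁/P₁ = 1.08×8.314×596/422 = 12.7 L.
Step 1 — Isothermal: T stays 596 K; PV = const ⇒ V₂ = 39.6 L, P₂ = 135 kPa.
ΔU = 0 (ideal gas, T constant).
W = nRT ln(V₂/V₁) = 1.08×8.314×596×ln(3.13) = 6100 J.
Q = ΔU + W = 6100 J.
State after step 1: P = 135 kPa, V = 39.6 L, T = 596 K.
Step 2 — Isochoric: V stays 39.6 L; P/T = const ⇒ T₂ = 1070 K, P₂ = 242 kPa.
W = 0 (no volume change).
ΔU = nCvΔT = 1.08×12.5×(1070−596) = 6380 J.
Q = ΔU = 6380 J.
Net over both steps: W = 6100 J, Q = 12500 J, ΔU = 6380 J.

12500 J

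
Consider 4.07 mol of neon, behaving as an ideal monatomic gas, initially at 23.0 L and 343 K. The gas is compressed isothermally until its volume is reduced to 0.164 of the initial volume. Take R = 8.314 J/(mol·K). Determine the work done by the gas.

-21000 J

P₁ = nRT₁/V₁ = 4.07×8.314×343/23.0 = 505 kPa.
Isothermal: T stays 343 K; PV = const ⇒ V₂ = 3.77 L, P₂ = 3080 kPa.
W = nRT ln(V₂/V₁) = 4.07×8.314×343×ln(0.164) = -21000 J.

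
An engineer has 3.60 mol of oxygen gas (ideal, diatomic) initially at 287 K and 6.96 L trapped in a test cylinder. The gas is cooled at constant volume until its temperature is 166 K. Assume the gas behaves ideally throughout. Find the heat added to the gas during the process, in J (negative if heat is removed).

P₁ = nRT₁/V₁ = 3.60×8.314×287/6.96 = 1230 kPa.
Isochoric: V stays 6.96 L; P/T = const ⇒ T₂ = 166 K, P₂ = 714 kPa.
W = 0 (no volume change).
ΔU = nCvΔT = 3.60×20.8×(166−287) = -9050 J.
Q = ΔU = -9050 J.

-9050 J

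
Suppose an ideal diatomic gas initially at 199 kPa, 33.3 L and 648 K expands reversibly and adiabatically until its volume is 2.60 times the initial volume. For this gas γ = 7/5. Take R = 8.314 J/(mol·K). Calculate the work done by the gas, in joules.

5260 J

n = P₁V₁/(RT₁) = 199×33.3/(8.314×648) = 1.23 mol.
Adiabatic: TV^(γ−1) = const ⇒ T₂ = 648×(0.385)^0.400 = 442 K; PV^γ = const ⇒ P₂ = 52.2 kPa.
ΔU = nCvΔT = 1.23×20.8×(442−648) = -5260 J.
Q = 0 for an adiabatic process, so W = −ΔU = 5260 J.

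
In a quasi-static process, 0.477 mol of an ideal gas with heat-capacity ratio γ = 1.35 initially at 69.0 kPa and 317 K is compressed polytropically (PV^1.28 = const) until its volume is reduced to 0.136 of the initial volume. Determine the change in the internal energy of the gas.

2690 J

V₁ = nRT₁/P₁ = 0.477×8.314×317/69.0 = 18.2 L.
Polytropic n=1.28: T₂ = T₁(V₁/V₂)^(n−1) = 317×(7.35)^0.28 = 554 K; P₂ = P₁(V₁/V₂)^n = 887 kPa.
For an ideal gas ΔU = nCvΔT with Cv = R/(γ−1) = 23.8 J/(mol·K).
ΔU = 0.477×23.8×(554−317) = 2690 J.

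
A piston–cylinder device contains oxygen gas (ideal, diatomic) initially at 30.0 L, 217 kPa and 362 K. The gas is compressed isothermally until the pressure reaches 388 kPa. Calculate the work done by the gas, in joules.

-3780 J

n = P₁V₁/(RT₁) = 217×30.0/(8.314×362) = 2.16 mol.
Isothermal: T stays 362 K; PV = const ⇒ V₂ = 16.8 L, P₂ = 388 kPa.
W = nRT ln(V₂/V₁) = 2.16×8.314×362×ln(0.559) = -3780 J.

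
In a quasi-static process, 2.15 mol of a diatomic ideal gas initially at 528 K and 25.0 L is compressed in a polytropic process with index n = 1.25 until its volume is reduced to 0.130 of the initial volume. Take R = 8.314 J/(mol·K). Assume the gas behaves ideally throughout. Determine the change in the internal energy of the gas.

15700 J

P₁ = nRT₁/V₁ = 2.15×8.314×528/25.0 = 378 kPa.
Polytropic n=1.25: T₂ = T₁(V₁/V₂)^(n−1) = 528×(7.69)^0.25 = 879 K; P₂ = P₁(V₁/V₂)^n = 4840 kPa.
For an ideal gas ΔU = nCvΔT with Cv = (5/2)R = 20.8 J/(mol·K).
ΔU = 2.15×20.8×(879−528) = 15700 J.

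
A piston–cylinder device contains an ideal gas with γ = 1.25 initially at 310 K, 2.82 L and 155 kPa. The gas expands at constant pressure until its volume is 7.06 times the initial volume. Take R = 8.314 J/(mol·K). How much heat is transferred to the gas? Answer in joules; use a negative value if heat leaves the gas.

13200 J

n = P₁V₁/(RT₁) = 155×2.82/(8.314×310) = 0.170 mol.
Isobaric: P stays 155 kPa; V/T = const ⇒ T₂ = 2190 K, V₂ = 19.9 L.
W = PΔV = 155×(19.9−2.82) kPa·L = 2650 J.
ΔU = nCvΔT = 0.170×33.3×(2190−310) = 10600 J.
Q = ΔU + W = nCpΔT = 13200 J.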